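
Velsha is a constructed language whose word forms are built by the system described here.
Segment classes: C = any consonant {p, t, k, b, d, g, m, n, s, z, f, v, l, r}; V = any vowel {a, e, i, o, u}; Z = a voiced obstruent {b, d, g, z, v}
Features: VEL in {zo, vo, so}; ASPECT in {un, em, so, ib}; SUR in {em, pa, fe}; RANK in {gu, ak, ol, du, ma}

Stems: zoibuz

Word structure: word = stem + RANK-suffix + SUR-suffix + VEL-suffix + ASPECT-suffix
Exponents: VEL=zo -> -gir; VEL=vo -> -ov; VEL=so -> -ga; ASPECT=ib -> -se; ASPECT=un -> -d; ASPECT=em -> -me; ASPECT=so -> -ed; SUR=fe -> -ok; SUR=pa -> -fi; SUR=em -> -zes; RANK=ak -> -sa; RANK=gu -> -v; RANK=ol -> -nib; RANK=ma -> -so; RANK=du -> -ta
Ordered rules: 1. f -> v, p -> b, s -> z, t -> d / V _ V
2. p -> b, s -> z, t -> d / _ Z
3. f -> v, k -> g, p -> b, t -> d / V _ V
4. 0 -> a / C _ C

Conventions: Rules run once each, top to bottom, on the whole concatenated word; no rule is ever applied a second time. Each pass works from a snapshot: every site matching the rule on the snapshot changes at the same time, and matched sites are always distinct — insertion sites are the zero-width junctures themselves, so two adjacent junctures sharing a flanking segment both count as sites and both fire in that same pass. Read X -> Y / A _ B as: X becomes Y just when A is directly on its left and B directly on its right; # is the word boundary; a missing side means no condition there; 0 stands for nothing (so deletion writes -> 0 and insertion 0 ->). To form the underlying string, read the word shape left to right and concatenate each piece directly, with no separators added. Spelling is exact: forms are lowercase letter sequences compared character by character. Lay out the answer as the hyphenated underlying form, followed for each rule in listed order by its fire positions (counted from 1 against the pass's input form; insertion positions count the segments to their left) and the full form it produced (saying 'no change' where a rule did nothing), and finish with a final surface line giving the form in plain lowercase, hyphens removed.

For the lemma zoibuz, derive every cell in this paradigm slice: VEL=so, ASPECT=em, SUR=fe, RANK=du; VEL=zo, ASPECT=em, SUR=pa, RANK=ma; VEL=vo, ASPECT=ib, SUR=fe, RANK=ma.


cell VEL=so, ASPECT=em, SUR=fe, RANK=du:
underlying: zoibuz-ta-ok-ga-me
1. f -> v, p -> b, s -> z, t -> d / V _ V: no change
2. p -> b, s -> z, t -> d / _ Z: no change
3. f -> v, k -> g, p -> b, t -> d / V _ V: no change
4. 0 -> a / C _ C: inserts after position(s) 6, 10: zoibuzataokagame
surface: zoibuzataokagame

cell VEL=zo, ASPECT=em, SUR=pa, RANK=ma:
underlying: zoibuz-so-fi-gir-me
1. f -> v, p -> b, s -> z, t -> d / V _ V: fires at position(s) 9: zoibuzsovigirme
2. p -> b, s -> z, t -> d / _ Z: no change
3. f -> v, k -> g, p -> b, t -> d / V _ V: no change
4. 0 -> a / C _ C: inserts after position(s) 6, 13: zoibuzasovigirame
surface: zoibuzasovigirame

cell VEL=vo, ASPECT=ib, SUR=fe, RANK=ma:
underlying: zoibuz-so-ok-ov-se
1. f -> v, p -> b, s -> z, t -> d / V _ V: no change
2. p -> b, s -> z, t -> d / _ Z: no change
3. f -> v, k -> g, p -> b, t -> d / V _ V: fires at position(s) 10: zoibuzsoogovse
4. 0 -> a / C _ C: inserts after position(s) 6, 12: zoibuzasoogovase
surface: zoibuzasoogovase


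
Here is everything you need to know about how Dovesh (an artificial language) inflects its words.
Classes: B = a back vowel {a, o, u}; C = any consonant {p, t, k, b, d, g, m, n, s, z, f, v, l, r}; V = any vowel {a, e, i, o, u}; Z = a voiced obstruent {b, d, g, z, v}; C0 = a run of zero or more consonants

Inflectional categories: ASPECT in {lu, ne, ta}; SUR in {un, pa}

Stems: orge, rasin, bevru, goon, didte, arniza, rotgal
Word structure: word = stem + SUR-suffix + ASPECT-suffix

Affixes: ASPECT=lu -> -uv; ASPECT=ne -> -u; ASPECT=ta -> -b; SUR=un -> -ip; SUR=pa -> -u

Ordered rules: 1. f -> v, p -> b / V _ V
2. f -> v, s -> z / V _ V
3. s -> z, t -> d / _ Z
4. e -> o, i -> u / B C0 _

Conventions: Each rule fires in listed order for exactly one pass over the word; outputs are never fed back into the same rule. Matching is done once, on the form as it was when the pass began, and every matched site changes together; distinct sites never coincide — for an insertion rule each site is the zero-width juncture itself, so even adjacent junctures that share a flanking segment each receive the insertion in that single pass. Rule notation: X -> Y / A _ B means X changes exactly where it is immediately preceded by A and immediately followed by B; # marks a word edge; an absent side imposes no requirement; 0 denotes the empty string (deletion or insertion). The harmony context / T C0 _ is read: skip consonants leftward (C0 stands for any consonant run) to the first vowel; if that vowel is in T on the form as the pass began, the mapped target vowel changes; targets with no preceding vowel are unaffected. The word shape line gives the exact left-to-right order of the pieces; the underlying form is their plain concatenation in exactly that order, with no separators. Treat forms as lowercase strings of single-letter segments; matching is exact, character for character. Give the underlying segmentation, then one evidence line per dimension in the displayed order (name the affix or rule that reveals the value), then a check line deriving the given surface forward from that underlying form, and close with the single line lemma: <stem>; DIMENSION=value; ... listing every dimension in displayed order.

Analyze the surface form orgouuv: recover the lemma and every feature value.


underlying: orge-u-uv
ASPECT=lu - signalled by the affix -uv
SUR=pa - signalled by the affix -u
check: orgeuuv -> orgeuuv -> orgeuuv -> orgeuuv -> orgouuv
lemma: orge; ASPECT=lu; SUR=pa


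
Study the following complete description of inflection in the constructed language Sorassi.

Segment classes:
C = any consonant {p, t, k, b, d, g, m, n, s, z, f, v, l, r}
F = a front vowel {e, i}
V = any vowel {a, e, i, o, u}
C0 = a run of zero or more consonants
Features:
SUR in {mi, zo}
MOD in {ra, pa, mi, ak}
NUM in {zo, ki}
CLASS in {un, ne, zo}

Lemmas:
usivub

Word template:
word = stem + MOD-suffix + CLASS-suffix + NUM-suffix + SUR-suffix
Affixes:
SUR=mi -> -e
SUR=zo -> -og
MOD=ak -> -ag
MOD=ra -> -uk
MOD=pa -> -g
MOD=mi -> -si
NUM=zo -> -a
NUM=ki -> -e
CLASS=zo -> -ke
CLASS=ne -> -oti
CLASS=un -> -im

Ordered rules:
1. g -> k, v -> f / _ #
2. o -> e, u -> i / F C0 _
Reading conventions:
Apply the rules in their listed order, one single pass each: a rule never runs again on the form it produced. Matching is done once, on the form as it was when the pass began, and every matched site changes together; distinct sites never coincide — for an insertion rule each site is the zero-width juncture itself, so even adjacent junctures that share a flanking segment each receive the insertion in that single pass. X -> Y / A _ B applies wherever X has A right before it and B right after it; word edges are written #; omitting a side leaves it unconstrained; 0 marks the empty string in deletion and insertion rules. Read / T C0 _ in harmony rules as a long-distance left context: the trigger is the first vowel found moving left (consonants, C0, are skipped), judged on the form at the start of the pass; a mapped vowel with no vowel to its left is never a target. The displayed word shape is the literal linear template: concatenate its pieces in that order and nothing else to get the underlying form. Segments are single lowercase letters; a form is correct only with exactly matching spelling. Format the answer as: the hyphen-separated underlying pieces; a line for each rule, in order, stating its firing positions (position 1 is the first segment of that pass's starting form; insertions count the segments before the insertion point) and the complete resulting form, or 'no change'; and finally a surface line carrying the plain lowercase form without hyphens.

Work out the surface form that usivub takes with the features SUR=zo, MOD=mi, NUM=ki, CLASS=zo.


underlying: usivub-si-ke-e-og
1. g -> k, v -> f / _ #: fires at position(s) 13: usivubsikeeok
2. o -> e, u -> i / F C0 _: fires at position(s) 5, 12: usivibsikeeek
surface: usivibsikeeek


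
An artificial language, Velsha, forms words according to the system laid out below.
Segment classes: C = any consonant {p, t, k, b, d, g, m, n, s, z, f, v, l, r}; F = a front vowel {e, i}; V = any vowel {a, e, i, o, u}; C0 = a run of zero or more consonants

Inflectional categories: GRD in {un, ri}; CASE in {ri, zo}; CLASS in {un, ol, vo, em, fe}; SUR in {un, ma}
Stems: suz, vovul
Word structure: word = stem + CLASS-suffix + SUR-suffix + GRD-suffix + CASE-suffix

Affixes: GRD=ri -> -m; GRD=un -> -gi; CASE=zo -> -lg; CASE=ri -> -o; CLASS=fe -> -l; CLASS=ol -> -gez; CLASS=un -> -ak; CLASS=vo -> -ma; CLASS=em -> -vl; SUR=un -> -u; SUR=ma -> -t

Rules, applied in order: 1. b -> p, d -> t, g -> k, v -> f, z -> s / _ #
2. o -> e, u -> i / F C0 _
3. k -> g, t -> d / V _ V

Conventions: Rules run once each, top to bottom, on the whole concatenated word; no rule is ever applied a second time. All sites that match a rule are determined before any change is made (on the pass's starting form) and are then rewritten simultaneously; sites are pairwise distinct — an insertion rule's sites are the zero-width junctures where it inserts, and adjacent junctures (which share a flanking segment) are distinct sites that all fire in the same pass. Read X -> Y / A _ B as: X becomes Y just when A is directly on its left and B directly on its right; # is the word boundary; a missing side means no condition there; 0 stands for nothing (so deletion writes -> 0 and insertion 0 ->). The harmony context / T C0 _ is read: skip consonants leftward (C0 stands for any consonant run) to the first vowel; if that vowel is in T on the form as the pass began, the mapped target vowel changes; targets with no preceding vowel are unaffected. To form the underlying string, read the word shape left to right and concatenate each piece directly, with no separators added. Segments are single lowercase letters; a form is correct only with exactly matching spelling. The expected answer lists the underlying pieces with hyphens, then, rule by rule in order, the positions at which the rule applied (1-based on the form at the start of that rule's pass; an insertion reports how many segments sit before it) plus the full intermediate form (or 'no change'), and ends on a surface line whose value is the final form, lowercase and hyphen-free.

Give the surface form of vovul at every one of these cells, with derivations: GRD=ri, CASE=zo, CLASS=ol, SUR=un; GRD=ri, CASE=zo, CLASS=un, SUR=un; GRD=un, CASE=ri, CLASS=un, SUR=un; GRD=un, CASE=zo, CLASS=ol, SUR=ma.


cell GRD=ri, CASE=zo, CLASS=ol, SUR=un:
underlying: vovul-gez-u-m-lg
1. b -> p, d -> t, g -> k, v -> f, z -> s / _ #: fires at position(s) 12: vovulgezumlk
2. o -> e, u -> i / F C0 _: fires at position(s) 9: vovulgezimlk
3. k -> g, t -> d / V _ V: no change
surface: vovulgezimlk

cell GRD=ri, CASE=zo, CLASS=un, SUR=un:
underlying: vovul-ak-u-m-lg
1. b -> p, d -> t, g -> k, v -> f, z -> s / _ #: fires at position(s) 11: vovulakumlk
2. o -> e, u -> i / F C0 _: no change
3. k -> g, t -> d / V _ V: fires at position(s) 7: vovulagumlk
surface: vovulagumlk

cell GRD=un, CASE=ri, CLASS=un, SUR=un:
underlying: vovul-ak-u-gi-o
1. b -> p, d -> t, g -> k, v -> f, z -> s / _ #: no change
2. o -> e, u -> i / F C0 _: fires at position(s) 11: vovulakugie
3. k -> g, t -> d / V _ V: fires at position(s) 7: vovulagugie
surface: vovulagugie

cell GRD=un, CASE=zo, CLASS=ol, SUR=ma:
underlying: vovul-gez-t-gi-lg
1. b -> p, d -> t, g -> k, v -> f, z -> s / _ #: fires at position(s) 13: vovulgeztgilk
2. o -> e, u -> i / F C0 _: no change
3. k -> g, t -> d / V _ V: no change
surface: vovulgeztgilk


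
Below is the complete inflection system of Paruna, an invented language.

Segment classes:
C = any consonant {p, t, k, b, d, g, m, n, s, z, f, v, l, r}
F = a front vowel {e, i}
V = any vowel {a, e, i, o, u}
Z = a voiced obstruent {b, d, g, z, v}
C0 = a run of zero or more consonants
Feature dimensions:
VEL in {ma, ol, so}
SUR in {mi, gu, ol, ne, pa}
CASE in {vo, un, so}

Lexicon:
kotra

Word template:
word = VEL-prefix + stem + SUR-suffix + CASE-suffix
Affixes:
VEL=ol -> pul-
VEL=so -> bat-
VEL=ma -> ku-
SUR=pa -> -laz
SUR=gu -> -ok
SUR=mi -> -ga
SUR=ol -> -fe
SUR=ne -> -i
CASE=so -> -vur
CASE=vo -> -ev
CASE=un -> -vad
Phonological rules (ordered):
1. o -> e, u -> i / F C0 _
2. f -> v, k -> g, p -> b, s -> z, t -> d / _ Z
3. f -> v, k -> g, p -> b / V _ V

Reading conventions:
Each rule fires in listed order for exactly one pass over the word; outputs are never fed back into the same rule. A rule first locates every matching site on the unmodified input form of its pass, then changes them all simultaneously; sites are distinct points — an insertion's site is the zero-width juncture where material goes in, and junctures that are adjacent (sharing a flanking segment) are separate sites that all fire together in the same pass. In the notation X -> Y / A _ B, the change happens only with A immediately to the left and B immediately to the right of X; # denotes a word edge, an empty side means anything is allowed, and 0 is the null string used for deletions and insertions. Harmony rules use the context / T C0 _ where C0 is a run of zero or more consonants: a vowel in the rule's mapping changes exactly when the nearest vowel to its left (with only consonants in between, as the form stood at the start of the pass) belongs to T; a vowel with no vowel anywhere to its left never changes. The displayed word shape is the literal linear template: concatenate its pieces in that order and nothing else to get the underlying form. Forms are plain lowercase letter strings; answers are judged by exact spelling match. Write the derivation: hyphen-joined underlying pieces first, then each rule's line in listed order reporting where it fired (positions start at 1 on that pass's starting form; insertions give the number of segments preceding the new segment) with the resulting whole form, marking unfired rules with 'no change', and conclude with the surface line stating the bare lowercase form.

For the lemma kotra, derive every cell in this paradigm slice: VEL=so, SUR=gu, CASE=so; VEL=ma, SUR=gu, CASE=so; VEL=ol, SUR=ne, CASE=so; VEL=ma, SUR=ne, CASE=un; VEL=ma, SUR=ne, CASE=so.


cell VEL=so, SUR=gu, CASE=so:
underlying: bat-kotra-ok-vur
1. o -> e, u -> i / F C0 _: no change
2. f -> v, k -> g, p -> b, s -> z, t -> d / _ Z: fires at position(s) 10: batkotraogvur
3. f -> v, k -> g, p -> b / V _ V: no change
surface: batkotraogvur

cell VEL=ma, SUR=gu, CASE=so:
underlying: ku-kotra-ok-vur
1. o -> e, u -> i / F C0 _: no change
2. f -> v, k -> g, p -> b, s -> z, t -> d / _ Z: fires at position(s) 9: kukotraogvur
3. f -> v, k -> g, p -> b / V _ V: fires at position(s) 3: kugotraogvur
surface: kugotraogvur

cell VEL=ol, SUR=ne, CASE=so:
underlying: pul-kotra-i-vur
1. o -> e, u -> i / F C0 _: fires at position(s) 11: pulkotraivir
2. f -> v, k -> g, p -> b, s -> z, t -> d / _ Z: no change
3. f -> v, k -> g, p -> b / V _ V: no change
surface: pulkotraivir

cell VEL=ma, SUR=ne, CASE=un:
underlying: ku-kotra-i-vad
1. o -> e, u -> i / F C0 _: no change
2. f -> v, k -> g, p -> b, s -> z, t -> d / _ Z: no change
3. f -> v, k -> g, p -> b / V _ V: fires at position(s) 3: kugotraivad
surface: kugotraivad

cell VEL=ma, SUR=ne, CASE=so:
underlying: ku-kotra-i-vur
1. o -> e, u -> i / F C0 _: fires at position(s) 10: kukotraivir
2. f -> v, k -> g, p -> b, s -> z, t -> d / _ Z: no change
3. f -> v, k -> g, p -> b / V _ V: fires at position(s) 3: kugotraivir
surface: kugotraivir


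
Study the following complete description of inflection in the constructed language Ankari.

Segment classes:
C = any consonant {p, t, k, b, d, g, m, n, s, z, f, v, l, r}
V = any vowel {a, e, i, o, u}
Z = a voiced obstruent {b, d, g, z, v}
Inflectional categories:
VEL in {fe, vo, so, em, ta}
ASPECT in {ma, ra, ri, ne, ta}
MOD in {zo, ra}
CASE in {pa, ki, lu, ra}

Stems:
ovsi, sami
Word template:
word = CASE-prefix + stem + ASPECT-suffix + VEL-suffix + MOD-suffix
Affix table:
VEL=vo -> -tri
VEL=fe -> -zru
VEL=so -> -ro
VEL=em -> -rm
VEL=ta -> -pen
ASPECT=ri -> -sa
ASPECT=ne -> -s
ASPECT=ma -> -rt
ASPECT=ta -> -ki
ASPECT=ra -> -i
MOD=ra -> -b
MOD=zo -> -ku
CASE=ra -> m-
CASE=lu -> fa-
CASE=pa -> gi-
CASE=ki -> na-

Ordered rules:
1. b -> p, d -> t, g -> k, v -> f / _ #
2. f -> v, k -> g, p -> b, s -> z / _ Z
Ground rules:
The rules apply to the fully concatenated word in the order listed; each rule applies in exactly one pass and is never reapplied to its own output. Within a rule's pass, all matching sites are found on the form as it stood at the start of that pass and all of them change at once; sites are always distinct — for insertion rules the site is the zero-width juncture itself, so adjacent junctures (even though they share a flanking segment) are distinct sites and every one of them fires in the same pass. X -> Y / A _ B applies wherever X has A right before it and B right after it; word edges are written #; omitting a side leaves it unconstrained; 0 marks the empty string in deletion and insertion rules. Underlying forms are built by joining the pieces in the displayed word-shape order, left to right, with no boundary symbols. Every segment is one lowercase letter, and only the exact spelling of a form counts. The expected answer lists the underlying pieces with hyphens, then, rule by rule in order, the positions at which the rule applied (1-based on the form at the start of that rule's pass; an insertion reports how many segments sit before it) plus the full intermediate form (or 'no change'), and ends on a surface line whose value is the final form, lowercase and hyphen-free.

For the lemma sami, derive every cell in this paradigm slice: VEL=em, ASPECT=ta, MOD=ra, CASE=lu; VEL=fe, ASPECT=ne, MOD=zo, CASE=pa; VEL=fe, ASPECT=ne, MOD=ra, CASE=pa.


cell VEL=em, ASPECT=ta, MOD=ra, CASE=lu:
underlying: fa-sami-ki-rm-b
1. b -> p, d -> t, g -> k, v -> f / _ #: fires at position(s) 11: fasamikirmp
2. f -> v, k -> g, p -> b, s -> z / _ Z: no change
surface: fasamikirmp

cell VEL=fe, ASPECT=ne, MOD=zo, CASE=pa:
underlying: gi-sami-s-zru-ku
1. b -> p, d -> t, g -> k, v -> f / _ #: no change
2. f -> v, k -> g, p -> b, s -> z / _ Z: fires at position(s) 7: gisamizzruku
surface: gisamizzruku

cell VEL=fe, ASPECT=ne, MOD=ra, CASE=pa:
underlying: gi-sami-s-zru-b
1. b -> p, d -> t, g -> k, v -> f / _ #: fires at position(s) 11: gisamiszrup
2. f -> v, k -> g, p -> b, s -> z / _ Z: fires at position(s) 7: gisamizzrup
surface: gisamizzrup


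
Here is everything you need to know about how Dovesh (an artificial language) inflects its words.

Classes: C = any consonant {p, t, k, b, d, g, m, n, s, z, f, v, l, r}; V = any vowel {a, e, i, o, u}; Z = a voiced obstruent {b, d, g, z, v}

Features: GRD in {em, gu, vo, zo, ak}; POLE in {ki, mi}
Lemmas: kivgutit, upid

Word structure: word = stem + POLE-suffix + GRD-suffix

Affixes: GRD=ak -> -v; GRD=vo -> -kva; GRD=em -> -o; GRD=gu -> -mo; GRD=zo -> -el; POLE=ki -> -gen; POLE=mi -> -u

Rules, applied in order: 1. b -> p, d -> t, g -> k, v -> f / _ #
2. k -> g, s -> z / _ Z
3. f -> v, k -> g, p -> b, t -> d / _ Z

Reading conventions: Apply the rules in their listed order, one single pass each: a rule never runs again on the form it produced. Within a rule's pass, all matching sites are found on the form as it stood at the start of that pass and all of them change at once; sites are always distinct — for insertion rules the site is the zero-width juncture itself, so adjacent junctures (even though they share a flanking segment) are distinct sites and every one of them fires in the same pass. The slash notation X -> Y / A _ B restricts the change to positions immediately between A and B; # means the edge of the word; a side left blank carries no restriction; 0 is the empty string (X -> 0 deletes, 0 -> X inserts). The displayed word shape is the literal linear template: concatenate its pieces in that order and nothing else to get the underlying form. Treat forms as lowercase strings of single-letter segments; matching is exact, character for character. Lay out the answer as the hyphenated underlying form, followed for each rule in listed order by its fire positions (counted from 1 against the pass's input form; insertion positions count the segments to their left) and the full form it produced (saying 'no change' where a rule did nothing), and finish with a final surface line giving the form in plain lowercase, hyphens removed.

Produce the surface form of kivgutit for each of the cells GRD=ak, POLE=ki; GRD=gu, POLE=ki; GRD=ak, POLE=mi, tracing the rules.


cell GRD=ak, POLE=ki:
underlying: kivgutit-gen-v
1. b -> p, d -> t, g -> k, v -> f / _ #: fires at position(s) 12: kivgutitgenf
2. k -> g, s -> z / _ Z: no change
3. f -> v, k -> g, p -> b, t -> d / _ Z: fires at position(s) 8: kivgutidgenf
surface: kivgutidgenf

cell GRD=gu, POLE=ki:
underlying: kivgutit-gen-mo
1. b -> p, d -> t, g -> k, v -> f / _ #: no change
2. k -> g, s -> z / _ Z: no change
3. f -> v, k -> g, p -> b, t -> d / _ Z: fires at position(s) 8: kivgutidgenmo
surface: kivgutidgenmo

cell GRD=ak, POLE=mi:
underlying: kivgutit-u-v
1. b -> p, d -> t, g -> k, v -> f / _ #: fires at position(s) 10: kivgutituf
2. k -> g, s -> z / _ Z: no change
3. f -> v, k -> g, p -> b, t -> d / _ Z: no change
surface: kivgutituf


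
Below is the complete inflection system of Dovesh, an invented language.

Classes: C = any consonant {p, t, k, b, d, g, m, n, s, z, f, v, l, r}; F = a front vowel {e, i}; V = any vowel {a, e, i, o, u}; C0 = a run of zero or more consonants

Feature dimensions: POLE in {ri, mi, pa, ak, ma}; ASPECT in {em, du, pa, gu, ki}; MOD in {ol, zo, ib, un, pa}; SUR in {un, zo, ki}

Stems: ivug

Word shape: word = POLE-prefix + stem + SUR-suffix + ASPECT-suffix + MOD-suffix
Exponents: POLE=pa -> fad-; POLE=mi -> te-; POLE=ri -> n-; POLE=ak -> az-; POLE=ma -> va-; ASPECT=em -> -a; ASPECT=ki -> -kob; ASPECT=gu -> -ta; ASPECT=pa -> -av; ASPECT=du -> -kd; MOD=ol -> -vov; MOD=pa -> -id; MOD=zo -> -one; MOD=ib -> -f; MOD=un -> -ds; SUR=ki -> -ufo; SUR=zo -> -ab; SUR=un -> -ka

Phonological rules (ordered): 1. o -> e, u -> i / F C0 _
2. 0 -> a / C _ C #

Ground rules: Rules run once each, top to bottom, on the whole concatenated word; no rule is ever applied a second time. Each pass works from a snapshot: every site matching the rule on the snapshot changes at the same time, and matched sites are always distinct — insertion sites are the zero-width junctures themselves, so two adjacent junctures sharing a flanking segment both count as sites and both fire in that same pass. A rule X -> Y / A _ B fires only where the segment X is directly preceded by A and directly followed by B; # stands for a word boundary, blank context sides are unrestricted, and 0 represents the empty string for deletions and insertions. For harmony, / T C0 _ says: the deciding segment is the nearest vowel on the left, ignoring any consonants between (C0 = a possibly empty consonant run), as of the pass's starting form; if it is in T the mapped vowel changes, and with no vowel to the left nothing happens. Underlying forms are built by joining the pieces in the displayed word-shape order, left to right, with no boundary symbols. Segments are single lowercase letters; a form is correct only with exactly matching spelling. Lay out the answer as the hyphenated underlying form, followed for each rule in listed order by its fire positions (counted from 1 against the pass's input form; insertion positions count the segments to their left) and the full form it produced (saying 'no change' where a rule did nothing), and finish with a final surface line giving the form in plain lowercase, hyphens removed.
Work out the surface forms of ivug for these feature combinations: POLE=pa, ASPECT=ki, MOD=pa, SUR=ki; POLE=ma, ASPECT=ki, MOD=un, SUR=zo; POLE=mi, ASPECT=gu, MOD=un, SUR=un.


cell POLE=pa, ASPECT=ki, MOD=pa, SUR=ki:
underlying: fad-ivug-ufo-kob-id
1. o -> e, u -> i / F C0 _: fires at position(s) 6: fadivigufokobid
2. 0 -> a / C _ C #: no change
surface: fadivigufokobid

cell POLE=ma, ASPECT=ki, MOD=un, SUR=zo:
underlying: va-ivug-ab-kob-ds
1. o -> e, u -> i / F C0 _: fires at position(s) 5: vaivigabkobds
2. 0 -> a / C _ C #: inserts after position(s) 12: vaivigabkobdas
surface: vaivigabkobdas

cell POLE=mi, ASPECT=gu, MOD=un, SUR=un:
underlying: te-ivug-ka-ta-ds
1. o -> e, u -> i / F C0 _: fires at position(s) 5: teivigkatads
2. 0 -> a / C _ C #: inserts after position(s) 11: teivigkatadas
surface: teivigkatadas


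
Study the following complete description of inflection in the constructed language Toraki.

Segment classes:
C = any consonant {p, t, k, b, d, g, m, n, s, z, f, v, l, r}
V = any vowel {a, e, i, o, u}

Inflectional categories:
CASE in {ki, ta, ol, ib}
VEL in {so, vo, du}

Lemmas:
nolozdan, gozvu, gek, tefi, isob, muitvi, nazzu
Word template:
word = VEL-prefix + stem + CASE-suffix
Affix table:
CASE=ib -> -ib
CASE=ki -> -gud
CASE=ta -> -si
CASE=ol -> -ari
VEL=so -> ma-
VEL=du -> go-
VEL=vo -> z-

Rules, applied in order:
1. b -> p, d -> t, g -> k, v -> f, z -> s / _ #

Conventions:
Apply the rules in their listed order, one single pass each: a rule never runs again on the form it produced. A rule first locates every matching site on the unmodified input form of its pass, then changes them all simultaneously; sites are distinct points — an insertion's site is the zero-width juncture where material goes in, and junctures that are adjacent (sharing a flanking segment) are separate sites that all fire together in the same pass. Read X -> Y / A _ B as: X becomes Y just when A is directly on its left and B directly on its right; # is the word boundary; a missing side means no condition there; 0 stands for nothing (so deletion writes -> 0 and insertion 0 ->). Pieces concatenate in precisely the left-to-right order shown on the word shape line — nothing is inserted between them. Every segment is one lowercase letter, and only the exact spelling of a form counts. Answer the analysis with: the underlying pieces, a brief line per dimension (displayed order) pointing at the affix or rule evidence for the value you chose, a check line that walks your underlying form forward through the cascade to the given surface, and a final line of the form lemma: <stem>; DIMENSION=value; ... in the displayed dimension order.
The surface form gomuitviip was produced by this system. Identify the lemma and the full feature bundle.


underlying: go-muitvi-ib
CASE=ib - signalled by the affix -ib
VEL=du - signalled by the affix go-
check: gomuitviib -> gomuitviip
lemma: muitvi; CASE=ib; VEL=du


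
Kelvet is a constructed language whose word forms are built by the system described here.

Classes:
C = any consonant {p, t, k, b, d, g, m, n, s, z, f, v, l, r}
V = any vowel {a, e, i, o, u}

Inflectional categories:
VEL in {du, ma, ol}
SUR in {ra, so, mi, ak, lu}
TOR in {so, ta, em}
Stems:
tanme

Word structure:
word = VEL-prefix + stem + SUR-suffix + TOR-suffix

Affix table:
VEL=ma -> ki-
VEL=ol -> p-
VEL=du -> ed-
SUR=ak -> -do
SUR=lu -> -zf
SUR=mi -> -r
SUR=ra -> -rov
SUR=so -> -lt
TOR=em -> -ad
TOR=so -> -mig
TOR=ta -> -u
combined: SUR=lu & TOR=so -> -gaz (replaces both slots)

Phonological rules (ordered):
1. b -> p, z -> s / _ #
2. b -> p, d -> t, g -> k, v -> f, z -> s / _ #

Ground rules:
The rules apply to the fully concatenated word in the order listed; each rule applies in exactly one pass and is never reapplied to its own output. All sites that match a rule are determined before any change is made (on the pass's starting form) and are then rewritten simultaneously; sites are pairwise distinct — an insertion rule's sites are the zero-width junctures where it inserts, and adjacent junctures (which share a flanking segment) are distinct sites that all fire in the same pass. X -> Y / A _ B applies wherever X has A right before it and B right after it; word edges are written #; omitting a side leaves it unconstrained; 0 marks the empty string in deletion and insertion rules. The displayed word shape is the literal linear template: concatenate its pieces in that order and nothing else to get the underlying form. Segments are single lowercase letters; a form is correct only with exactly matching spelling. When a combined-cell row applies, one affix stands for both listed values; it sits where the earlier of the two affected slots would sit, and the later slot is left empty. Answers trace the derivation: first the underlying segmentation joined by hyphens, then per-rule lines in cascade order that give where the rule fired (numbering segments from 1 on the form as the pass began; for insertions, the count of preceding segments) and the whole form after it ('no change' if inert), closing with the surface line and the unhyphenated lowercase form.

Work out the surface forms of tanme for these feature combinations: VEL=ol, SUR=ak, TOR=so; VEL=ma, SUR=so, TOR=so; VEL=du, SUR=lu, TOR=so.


cell VEL=ol, SUR=ak, TOR=so:
underlying: p-tanme-do-mig
1. b -> p, z -> s / _ #: no change
2. b -> p, d -> t, g -> k, v -> f, z -> s / _ #: fires at position(s) 11: ptanmedomik
surface: ptanmedomik

cell VEL=ma, SUR=so, TOR=so:
underlying: ki-tanme-lt-mig
1. b -> p, z -> s / _ #: no change
2. b -> p, d -> t, g -> k, v -> f, z -> s / _ #: fires at position(s) 12: kitanmeltmik
surface: kitanmeltmik

cell VEL=du, SUR=lu, TOR=so:
underlying: ed-tanme-gaz
1. b -> p, z -> s / _ #: fires at position(s) 10: edtanmegas
2. b -> p, d -> t, g -> k, v -> f, z -> s / _ #: no change
surface: edtanmegas


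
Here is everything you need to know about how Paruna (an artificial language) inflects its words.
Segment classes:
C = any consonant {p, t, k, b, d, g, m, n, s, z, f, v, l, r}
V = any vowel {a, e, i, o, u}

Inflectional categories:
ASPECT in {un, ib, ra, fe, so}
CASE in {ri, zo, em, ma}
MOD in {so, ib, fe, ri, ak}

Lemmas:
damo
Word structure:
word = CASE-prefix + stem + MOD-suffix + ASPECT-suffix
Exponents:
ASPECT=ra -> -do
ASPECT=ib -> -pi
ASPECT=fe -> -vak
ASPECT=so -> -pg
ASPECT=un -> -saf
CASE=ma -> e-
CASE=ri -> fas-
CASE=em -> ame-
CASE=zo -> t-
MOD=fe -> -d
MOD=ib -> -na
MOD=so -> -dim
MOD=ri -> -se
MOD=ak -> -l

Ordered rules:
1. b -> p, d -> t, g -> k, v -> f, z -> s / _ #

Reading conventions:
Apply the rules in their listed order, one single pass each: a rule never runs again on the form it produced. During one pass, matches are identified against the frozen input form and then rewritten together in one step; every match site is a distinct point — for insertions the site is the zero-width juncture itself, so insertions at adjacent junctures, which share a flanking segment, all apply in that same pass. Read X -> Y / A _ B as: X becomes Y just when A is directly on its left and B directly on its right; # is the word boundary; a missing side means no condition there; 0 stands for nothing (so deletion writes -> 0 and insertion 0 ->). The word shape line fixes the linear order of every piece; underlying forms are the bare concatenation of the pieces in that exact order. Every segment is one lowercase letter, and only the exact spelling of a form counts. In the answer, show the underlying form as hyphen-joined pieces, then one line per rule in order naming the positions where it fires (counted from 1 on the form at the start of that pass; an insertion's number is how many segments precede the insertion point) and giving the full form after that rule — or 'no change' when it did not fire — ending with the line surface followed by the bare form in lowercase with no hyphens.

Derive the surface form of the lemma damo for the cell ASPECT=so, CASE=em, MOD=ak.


underlying: ame-damo-l-pg
1. b -> p, d -> t, g -> k, v -> f, z -> s / _ #: fires at position(s) 10: amedamolpk
surface: amedamolpk


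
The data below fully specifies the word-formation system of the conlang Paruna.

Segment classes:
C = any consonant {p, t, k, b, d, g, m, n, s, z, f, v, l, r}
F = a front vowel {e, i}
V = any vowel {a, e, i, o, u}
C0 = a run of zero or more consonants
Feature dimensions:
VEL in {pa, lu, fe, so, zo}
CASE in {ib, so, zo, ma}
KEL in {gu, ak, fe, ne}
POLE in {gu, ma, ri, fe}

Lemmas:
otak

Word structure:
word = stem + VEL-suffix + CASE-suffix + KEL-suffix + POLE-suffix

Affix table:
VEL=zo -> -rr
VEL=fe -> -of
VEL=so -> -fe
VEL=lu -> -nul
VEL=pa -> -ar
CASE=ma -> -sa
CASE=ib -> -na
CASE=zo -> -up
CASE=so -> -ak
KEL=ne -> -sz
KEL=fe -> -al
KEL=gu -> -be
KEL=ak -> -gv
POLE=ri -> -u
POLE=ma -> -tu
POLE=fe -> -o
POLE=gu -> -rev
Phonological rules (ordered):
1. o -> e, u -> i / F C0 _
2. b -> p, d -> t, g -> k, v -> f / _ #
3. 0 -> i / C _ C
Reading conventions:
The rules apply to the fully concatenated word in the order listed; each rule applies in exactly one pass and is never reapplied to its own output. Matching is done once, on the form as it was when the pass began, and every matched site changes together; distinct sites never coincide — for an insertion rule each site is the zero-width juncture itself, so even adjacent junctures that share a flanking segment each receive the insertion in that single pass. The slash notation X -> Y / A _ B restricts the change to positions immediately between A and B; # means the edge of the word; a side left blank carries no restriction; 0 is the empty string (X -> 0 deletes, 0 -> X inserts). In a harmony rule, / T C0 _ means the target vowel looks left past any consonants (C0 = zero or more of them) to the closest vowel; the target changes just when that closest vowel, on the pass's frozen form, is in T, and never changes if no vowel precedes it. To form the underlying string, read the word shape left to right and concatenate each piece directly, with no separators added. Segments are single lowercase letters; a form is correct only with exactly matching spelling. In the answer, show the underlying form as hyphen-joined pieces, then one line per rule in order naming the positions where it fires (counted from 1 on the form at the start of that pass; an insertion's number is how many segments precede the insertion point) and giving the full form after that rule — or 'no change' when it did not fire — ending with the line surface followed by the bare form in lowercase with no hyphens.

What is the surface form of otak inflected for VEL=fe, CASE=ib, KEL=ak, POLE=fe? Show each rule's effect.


underlying: otak-of-na-gv-o
1. o -> e, u -> i / F C0 _: no change
2. b -> p, d -> t, g -> k, v -> f / _ #: no change
3. 0 -> i / C _ C: inserts after position(s) 6, 9: otakofinagivo
surface: otakofinagivo


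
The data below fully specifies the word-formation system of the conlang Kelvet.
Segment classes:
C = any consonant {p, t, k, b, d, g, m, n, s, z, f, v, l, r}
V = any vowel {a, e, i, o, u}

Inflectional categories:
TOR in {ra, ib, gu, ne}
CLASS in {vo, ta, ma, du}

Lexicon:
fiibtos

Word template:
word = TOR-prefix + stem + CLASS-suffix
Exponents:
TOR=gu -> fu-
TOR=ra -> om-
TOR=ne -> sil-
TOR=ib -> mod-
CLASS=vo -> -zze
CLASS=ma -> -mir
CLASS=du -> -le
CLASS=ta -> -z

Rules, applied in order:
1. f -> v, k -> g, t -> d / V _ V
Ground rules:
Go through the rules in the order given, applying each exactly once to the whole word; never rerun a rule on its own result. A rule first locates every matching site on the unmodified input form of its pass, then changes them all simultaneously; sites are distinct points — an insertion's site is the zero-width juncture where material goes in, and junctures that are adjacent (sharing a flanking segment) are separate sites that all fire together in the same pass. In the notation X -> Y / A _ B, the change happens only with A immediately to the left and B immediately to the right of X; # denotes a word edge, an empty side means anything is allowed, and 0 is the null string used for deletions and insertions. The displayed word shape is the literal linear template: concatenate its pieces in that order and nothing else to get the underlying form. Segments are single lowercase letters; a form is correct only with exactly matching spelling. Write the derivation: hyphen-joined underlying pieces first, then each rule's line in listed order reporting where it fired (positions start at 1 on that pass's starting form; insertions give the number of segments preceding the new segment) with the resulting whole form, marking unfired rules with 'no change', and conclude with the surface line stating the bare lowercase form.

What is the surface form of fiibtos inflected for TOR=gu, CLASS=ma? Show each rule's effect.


underlying: fu-fiibtos-mir
1. f -> v, k -> g, t -> d / V _ V: fires at position(s) 3: fuviibtosmir
surface: fuviibtosmir


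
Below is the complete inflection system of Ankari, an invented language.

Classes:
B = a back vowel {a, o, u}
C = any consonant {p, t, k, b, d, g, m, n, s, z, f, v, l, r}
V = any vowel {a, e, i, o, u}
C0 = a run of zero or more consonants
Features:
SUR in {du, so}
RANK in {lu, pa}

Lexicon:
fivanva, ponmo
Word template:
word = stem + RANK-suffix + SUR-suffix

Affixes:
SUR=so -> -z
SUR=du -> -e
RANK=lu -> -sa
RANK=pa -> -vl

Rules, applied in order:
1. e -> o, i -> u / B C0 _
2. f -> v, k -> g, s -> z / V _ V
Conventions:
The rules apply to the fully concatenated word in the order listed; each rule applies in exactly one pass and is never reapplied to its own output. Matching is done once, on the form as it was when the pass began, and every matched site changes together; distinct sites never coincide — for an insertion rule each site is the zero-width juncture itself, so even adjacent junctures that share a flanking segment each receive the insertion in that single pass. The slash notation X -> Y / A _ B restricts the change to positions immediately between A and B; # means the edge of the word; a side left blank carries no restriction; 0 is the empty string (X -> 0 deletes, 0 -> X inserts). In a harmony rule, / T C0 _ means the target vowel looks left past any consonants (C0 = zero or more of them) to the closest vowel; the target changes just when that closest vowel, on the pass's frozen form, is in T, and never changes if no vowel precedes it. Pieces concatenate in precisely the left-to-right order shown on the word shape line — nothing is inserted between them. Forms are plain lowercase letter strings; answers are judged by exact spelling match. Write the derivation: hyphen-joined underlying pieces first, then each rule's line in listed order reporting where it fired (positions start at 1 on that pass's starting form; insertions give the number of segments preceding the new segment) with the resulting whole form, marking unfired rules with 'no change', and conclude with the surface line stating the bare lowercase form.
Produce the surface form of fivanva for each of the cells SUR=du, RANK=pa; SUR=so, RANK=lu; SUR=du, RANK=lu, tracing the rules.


cell SUR=du, RANK=pa:
underlying: fivanva-vl-e
1. e -> o, i -> u / B C0 _: fires at position(s) 10: fivanvavlo
2. f -> v, k -> g, s -> z / V _ V: no change
surface: fivanvavlo

cell SUR=so, RANK=lu:
underlying: fivanva-sa-z
1. e -> o, i -> u / B C0 _: no change
2. f -> v, k -> g, s -> z / V _ V: fires at position(s) 8: fivanvazaz
surface: fivanvazaz

cell SUR=du, RANK=lu:
underlying: fivanva-sa-e
1. e -> o, i -> u / B C0 _: fires at position(s) 10: fivanvasao
2. f -> v, k -> g, s -> z / V _ V: fires at position(s) 8: fivanvazao
surface: fivanvazao


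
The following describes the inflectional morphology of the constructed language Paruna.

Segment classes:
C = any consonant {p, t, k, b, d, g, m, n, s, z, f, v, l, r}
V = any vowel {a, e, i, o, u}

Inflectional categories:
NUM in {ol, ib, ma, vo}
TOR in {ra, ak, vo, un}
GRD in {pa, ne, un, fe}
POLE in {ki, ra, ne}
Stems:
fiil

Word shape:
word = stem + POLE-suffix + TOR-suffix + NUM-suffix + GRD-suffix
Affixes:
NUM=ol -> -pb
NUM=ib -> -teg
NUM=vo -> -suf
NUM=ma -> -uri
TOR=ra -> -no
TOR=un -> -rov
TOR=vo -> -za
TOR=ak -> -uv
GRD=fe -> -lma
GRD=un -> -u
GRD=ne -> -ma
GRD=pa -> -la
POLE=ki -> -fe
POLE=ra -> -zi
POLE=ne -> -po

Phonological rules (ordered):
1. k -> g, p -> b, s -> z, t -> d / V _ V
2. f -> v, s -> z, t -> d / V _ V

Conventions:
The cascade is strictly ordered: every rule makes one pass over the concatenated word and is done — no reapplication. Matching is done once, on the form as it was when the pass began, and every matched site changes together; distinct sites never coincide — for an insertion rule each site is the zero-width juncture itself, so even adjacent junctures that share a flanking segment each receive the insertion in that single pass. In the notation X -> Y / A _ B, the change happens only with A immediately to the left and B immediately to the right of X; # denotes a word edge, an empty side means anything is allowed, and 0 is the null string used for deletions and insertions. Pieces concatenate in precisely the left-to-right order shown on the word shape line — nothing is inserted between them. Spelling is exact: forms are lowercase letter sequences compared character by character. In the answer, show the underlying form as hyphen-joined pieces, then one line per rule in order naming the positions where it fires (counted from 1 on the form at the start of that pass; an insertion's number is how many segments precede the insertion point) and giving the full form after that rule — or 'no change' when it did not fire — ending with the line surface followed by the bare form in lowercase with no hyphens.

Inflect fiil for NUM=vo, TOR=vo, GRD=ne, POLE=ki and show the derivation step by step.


underlying: fiil-fe-za-suf-ma
1. k -> g, p -> b, s -> z, t -> d / V _ V: fires at position(s) 9: fiilfezazufma
2. f -> v, s -> z, t -> d / V _ V: no change
surface: fiilfezazufma
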